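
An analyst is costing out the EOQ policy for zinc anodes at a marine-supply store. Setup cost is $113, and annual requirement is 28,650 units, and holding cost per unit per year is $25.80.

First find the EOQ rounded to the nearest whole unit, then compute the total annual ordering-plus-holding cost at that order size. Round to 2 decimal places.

$12,924.88

EOQ = √(2DS/H) = √(2 × 28,650 × 113 / 25.8)
    = √(250,965.12) ≈ 500.96 → Q = 501 units
Ordering: D/Q × S = 28,650/501 × $113 = $6,461.98
Holding:  Q/2 × H = 501/2 × $25.8 = $6,462.90
Total = $6,461.98 + $6,462.90 = $12,924.88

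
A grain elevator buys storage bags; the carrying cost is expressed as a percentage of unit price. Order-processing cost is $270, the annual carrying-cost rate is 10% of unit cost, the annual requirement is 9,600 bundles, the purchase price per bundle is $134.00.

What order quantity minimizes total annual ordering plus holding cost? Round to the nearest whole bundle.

622 bundles

Carrying cost H = $134 × 10% = $13.4000/bundle/yr
Q* = √(2·D·S / H) = √(2·9,600·270 / 13.4) = √386,865.7 ≈ 621.99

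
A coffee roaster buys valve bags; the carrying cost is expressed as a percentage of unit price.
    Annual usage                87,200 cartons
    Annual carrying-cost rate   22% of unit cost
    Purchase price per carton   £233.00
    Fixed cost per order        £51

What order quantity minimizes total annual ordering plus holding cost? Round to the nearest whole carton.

417 cartons

H = i·C = 0.22 × £233 = £51.2600 per carton-year
Q* = √(2·D·S / H) = √(2·87,200·51 / 51.26) = √173,515.4 ≈ 416.55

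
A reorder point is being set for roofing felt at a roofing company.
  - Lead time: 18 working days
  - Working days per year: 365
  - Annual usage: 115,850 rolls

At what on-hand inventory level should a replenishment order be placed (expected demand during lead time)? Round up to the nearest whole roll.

5,714 rolls

Daily demand d = 115,850 / 365 = 317.397 rolls/day
Demand during lead time = 317.397 × 18 = 5,713.15
Reorder point = 5,713.15 → round up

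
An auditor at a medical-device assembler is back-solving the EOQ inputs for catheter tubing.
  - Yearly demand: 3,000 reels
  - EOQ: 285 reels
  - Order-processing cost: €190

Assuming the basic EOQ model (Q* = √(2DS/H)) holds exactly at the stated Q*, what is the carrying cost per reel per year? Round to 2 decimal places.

From Q* = √(2DS/H) ⇒ Q*² = 2DS/H.
H = 2DS / Q² = 2 × 3,000 × 190 / 285² = 14.0351

€14.04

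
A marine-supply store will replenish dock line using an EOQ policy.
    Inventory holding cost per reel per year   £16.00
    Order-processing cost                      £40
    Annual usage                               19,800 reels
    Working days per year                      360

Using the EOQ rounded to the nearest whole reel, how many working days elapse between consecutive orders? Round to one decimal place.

5.7 days

EOQ = √(2DS/H) = √(2 × 19,800 × 40 / 16)
    = √(99,000.00) ≈ 314.64 → Q = 315 reels
Days between orders = 360 / (D/Q) = 360 / 62.857 ≈ 5.727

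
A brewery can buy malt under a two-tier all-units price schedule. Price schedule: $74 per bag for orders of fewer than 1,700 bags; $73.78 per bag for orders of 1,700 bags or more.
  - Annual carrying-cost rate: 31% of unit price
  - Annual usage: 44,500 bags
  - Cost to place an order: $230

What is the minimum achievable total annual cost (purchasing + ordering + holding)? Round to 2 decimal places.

$3,308,671.62

H₁ = 31%×$74 = $22.9400;  H₂ = 31%×$73.78 = $22.8718
EOQ₁ = √(2×44,500×230/22.9400) = 944.63  (< 1,700, feasible at tier 1)
EOQ₂ = √(2×44,500×230/22.8718) = 946.04  (< 1,700 → use Q = 1,700 at tier-2 price)
TC(tier 1 (EOQ₁), Q≈944.6) = $3,314,669.84
TC(tier 2, Q≈1,700.0) = $3,308,671.62
Minimum at tier 2: $3,308,671.62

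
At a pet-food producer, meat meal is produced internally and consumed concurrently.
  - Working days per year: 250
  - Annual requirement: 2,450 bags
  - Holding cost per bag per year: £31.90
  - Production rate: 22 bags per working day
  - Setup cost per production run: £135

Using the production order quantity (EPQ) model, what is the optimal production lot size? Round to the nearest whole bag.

d = 2,450/250 = 9.8000 bags/day;  effective holding cost H(1 − d/p) = 31.9·(1 − 9.8000/22) = 17.69000
Q* = √(2DS / H_eff) = √(2·2,450·135 / 17.69000) ≈ 193.38

193 bags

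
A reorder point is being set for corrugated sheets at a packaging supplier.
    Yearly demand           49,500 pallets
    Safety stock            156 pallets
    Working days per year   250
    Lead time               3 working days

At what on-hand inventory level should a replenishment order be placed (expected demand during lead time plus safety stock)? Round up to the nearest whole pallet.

750 pallets

Daily demand d = 49,500 / 250 = 198.000 pallets/day
Demand during lead time = 198.000 × 3 = 594.00
Reorder point = 594.00 + 156 = 750.00 → round up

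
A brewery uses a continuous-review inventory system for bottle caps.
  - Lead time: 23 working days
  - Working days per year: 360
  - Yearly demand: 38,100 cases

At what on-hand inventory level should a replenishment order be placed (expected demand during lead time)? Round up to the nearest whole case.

2,435 cases

Daily demand d = 38,100 / 360 = 105.833 cases/day
Demand during lead time = 105.833 × 23 = 2,434.17
Reorder point = 2,434.17 → round up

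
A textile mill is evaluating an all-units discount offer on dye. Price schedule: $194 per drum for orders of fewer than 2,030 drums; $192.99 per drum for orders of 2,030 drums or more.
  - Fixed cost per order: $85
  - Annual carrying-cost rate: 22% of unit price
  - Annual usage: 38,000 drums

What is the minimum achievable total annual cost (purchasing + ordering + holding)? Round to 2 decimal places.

H₁ = 22%×$194 = $42.6800;  H₂ = 22%×$192.99 = $42.4578
EOQ₁ = √(2×38,000×85/42.6800) = 389.05  (< 2,030, feasible at tier 1)
EOQ₂ = √(2×38,000×85/42.4578) = 390.07  (< 2,030 → use Q = 2,030 at tier-2 price)
TC(tier 1 (EOQ₁), Q≈389.0) = $7,388,604.60
TC(tier 2, Q≈2,030.0) = $7,378,305.80
Minimum at tier 2: $7,378,305.80

$7,378,305.80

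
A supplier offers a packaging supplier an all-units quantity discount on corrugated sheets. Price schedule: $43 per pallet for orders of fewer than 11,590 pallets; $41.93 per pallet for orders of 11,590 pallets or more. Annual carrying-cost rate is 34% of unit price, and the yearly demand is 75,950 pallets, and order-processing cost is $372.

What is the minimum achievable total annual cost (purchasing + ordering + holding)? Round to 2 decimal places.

$3,269,635.92

H₁ = 34%×$43 = $14.6200;  H₂ = 34%×$41.93 = $14.2562
EOQ₁ = √(2×75,950×372/14.6200) = 1,965.97  (< 11,590, feasible at tier 1)
EOQ₂ = √(2×75,950×372/14.2562) = 1,990.90  (< 11,590 → use Q = 11,590 at tier-2 price)
TC(tier 1 (EOQ₁), Q≈1,966.0) = $3,294,592.47
TC(tier 2, Q≈11,590.0) = $3,269,635.92
Minimum at tier 2: $3,269,635.92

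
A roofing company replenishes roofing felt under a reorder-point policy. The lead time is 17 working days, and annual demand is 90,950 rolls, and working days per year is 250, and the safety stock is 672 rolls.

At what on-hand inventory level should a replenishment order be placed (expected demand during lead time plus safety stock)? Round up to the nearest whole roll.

6,857 rolls

Daily demand d = 90,950 / 250 = 363.800 rolls/day
Demand during lead time = 363.800 × 17 = 6,184.60
Reorder point = 6,184.60 + 672 = 6,856.60 → round up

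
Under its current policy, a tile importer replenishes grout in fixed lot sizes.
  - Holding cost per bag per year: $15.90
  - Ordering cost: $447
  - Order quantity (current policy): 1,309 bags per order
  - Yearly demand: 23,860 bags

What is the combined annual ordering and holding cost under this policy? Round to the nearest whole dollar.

$18,554

Orders/yr = 23,860/1,309 = 18.228; ordering cost = 18.228 × $447 = $8,147.76
Average inventory = 1,309/2 = 654.5; holding cost = 654.5 × $15.9 = $10,406.55
Total = $8,147.76 + $10,406.55 = $18,554.31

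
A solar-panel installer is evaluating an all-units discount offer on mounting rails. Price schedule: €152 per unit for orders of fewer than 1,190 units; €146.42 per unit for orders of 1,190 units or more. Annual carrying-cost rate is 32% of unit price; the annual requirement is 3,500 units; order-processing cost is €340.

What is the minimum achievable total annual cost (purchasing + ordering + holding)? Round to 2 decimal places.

€541,348.37

H₁ = 32%×€152 = €48.6400;  H₂ = 32%×€146.42 = €46.8544
EOQ₁ = √(2×3,500×340/48.6400) = 221.20  (< 1,190, feasible at tier 1)
EOQ₂ = √(2×3,500×340/46.8544) = 225.38  (< 1,190 → use Q = 1,190 at tier-2 price)
TC(tier 1 (EOQ₁), Q≈221.2) = €542,759.33
TC(tier 2, Q≈1,190.0) = €541,348.37
Minimum at tier 2: €541,348.37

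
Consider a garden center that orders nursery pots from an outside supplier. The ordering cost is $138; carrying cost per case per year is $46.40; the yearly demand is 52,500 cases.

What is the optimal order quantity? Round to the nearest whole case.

2DS/H = 2·52,500·138/46.4 = 312,284.48
EOQ = √312,284.48 ≈ 558.82

559 cases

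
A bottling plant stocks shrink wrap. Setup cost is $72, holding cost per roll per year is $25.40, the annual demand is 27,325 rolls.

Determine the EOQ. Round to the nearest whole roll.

394 rolls

Optimal lot size Q* = (2 × 27,325 × $72 / $25.4)^½ ≈ 393.59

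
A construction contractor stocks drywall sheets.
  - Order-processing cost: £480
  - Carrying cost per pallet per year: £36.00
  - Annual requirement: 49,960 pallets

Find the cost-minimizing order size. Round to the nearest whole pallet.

1,154 pallets

Optimal lot size Q* = (2 × 49,960 × £480 / £36)^½ ≈ 1,154.24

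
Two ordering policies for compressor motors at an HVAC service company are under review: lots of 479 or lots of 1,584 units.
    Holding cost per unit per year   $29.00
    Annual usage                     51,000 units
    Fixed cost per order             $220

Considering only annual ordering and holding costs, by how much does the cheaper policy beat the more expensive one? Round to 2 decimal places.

Annual cost at Q: ordering D·S/Q plus holding Q·H/2.
TC(479) = (51,000/479)×220 + (479/2)×29 = $30,369.30
TC(1,584) = (51,000/1,584)×220 + (1,584/2)×29 = $30,051.33
|ΔTC| = |$30,369.30 − $30,051.33| = $317.97

$317.97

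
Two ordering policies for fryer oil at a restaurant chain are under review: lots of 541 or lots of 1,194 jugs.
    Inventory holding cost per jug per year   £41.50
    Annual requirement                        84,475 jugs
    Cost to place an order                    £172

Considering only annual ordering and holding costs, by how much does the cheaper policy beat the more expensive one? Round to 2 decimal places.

£1,138.44

TC(Q) = (D/Q)S + (Q/2)H
TC(541) = (84,475/541)×172 + (541/2)×41.5 = £38,082.87
TC(1,194) = (84,475/1,194)×172 + (1,194/2)×41.5 = £36,944.43
Lots of 1,194 are cheaper by £1,138.44.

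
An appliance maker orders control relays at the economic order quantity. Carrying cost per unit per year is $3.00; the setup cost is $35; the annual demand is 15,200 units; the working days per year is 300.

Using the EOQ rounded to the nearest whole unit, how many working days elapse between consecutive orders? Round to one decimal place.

EOQ = √(2DS/H) = √(2 × 15,200 × 35 / 3)
    = √(354,666.67) ≈ 595.54 → Q = 596 units
T = Q/D × 300 days = 596/15,200 × 300 = 11.763 days

11.8 days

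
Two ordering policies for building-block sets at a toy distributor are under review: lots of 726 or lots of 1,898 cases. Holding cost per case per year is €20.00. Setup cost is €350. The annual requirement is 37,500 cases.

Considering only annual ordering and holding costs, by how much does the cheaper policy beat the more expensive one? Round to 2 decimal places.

€556.66

TC(Q) = (D/Q)S + (Q/2)H
TC(726) = (37,500/726)×350 + (726/2)×20 = €25,338.51
TC(1,898) = (37,500/1,898)×350 + (1,898/2)×20 = €25,895.17
|ΔTC| = |€25,338.51 − €25,895.17| = €556.66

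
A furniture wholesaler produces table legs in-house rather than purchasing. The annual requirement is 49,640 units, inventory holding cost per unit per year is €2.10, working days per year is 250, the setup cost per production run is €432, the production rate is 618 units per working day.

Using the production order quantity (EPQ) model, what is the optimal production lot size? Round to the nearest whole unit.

Daily demand d = 49,640/250 = 198.560; p = 618; 1 − d/p = 0.67871
EPQ = √(2DS / (H(1 − d/p)))
    = √(2 × 49,640 × 432 / (2.1 × 0.67871)) ≈ 5,485.58

5,486 units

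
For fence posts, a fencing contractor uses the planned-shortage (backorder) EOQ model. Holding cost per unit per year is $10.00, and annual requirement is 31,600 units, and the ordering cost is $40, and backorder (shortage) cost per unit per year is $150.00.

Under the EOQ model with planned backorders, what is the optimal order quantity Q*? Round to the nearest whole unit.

519 units

Basic EOQ = √(2·31,600·40/10) = 502.792
Backorder adjustment √((H+b)/b) = √((10+150)/150) = 1.0328
Q* = 502.792 × 1.0328 ≈ 519.28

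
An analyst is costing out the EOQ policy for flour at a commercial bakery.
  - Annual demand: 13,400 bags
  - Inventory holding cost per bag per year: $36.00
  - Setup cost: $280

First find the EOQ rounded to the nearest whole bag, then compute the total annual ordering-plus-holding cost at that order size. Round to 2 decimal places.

Optimal lot size Q* = (2 × 13,400 × $280 / $36)^½ ≈ 456.56 → Q = 457 bags
Orders/yr = 13,400/457 = 29.322; ordering cost = 29.322 × $280 = $8,210.07
Average inventory = 457/2 = 228.5; holding cost = 228.5 × $36 = $8,226.00
Total = $8,210.07 + $8,226.00 = $16,436.07

$16,436.07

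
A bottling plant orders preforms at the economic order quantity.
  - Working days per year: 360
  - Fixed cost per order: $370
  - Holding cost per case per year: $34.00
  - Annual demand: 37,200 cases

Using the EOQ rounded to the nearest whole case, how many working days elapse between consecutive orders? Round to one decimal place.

8.7 days

Q* = √(2·D·S / H) = √(2·37,200·370 / 34) = √809,647.1 ≈ 899.80 → Q = 900 cases
Days between orders = 360 / (D/Q) = 360 / 41.333 ≈ 8.710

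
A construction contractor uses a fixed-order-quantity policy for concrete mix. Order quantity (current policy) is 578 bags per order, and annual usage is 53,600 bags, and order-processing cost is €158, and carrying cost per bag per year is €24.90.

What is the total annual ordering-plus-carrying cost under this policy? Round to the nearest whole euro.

Annual ordering cost = (D/Q)·S = (53,600/578) × 158 = €14,651.90
Annual holding cost  = (Q/2)·H = (578/2) × 24.9 = €7,196.10
Total = €14,651.90 + €7,196.10 = €21,848.00

€21,848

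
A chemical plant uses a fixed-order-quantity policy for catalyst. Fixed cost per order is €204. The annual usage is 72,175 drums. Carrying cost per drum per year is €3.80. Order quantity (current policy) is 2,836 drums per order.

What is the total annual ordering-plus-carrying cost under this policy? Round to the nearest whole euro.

€10,580

Orders/yr = 72,175/2,836 = 25.450; ordering cost = 25.450 × €204 = €5,191.71
Average inventory = 2,836/2 = 1418; holding cost = 1418 × €3.8 = €5,388.40
Total = €5,191.71 + €5,388.40 = €10,580.11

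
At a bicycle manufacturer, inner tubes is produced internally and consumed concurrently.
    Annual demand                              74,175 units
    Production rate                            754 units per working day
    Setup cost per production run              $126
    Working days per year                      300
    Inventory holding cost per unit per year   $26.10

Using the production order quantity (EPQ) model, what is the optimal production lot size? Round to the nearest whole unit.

Daily demand d = 74,175/300 = 247.250; p = 754; 1 − d/p = 0.67208
EPQ = √(2DS / (H(1 − d/p)))
    = √(2 × 74,175 × 126 / (26.1 × 0.67208)) ≈ 1,032.28

1,032 units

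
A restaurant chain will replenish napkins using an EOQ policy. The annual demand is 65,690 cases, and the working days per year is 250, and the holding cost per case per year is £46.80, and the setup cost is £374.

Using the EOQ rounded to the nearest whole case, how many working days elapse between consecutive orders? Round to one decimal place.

3.9 days

2DS/H = 2·65,690·374/46.8 = 1,049,917.09
EOQ = √1,049,917.09 ≈ 1,024.65 → Q = 1,025 cases
Days between orders = 250 / (D/Q) = 250 / 64.088 ≈ 3.901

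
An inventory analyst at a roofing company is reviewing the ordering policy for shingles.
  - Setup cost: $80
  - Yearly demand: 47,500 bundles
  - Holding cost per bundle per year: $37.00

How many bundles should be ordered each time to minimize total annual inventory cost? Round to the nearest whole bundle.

453 bundles

EOQ = √(2DS/H) = √(2 × 47,500 × 80 / 37)
    = √(205,405.41) ≈ 453.22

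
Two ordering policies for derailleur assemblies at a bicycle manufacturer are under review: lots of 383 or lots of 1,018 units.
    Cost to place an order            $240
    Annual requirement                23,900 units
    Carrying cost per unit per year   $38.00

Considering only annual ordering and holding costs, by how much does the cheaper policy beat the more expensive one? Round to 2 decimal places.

TC(Q) = (D/Q)S + (Q/2)H
TC(383) = (23,900/383)×240 + (383/2)×38 = $22,253.50
TC(1,018) = (23,900/1,018)×240 + (1,018/2)×38 = $24,976.58
Cheaper: Q = 383.  Difference = $2,723.08

$2,723.08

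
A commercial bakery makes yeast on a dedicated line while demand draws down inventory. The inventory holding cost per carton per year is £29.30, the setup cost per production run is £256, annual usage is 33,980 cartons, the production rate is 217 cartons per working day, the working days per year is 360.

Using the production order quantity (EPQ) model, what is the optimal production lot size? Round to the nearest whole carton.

1,025 cartons

Daily demand d = 33,980/360 = 94.389; p = 217; 1 − d/p = 0.56503
EPQ = √(2DS / (H(1 − d/p)))
    = √(2 × 33,980 × 256 / (29.3 × 0.56503)) ≈ 1,025.13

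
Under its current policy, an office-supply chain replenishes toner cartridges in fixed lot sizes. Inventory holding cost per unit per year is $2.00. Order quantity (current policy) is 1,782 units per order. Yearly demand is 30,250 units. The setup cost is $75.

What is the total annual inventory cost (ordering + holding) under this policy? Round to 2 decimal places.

$3,055.15

Ordering: D/Q × S = 30,250/1,782 × $75 = $1,273.15
Holding:  Q/2 × H = 1,782/2 × $2 = $1,782.00
Total = $1,273.15 + $1,782.00 = $3,055.15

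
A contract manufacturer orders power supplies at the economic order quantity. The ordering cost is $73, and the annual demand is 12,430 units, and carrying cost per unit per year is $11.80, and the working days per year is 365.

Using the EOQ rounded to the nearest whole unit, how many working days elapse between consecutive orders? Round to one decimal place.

11.5 days

EOQ = √(2DS/H) = √(2 × 12,430 × 73 / 11.8)
    = √(153,794.92) ≈ 392.17 → Q = 392 units
T = Q/D × 365 days = 392/12,430 × 365 = 11.511 days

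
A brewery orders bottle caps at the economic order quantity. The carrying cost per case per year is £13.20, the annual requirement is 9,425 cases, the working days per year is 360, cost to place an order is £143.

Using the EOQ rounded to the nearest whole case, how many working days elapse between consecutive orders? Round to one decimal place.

17.3 days

Q* = √(2·D·S / H) = √(2·9,425·143 / 13.2) = √204,208.3 ≈ 451.89 → Q = 452 cases
Cycle time = (working days × Q)/D = (360 × 452) / 9,425 = 17.265 days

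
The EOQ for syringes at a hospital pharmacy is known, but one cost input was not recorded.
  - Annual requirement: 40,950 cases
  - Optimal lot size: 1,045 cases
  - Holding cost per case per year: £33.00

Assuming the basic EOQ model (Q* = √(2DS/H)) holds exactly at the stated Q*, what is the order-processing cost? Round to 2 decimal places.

£440.01

Since Q* = (2DS/H)^½, squaring gives Q*²·H = 2DS.
S = Q²H / (2D) = 1,045² × 33 / (2 × 40,950) = 440.0101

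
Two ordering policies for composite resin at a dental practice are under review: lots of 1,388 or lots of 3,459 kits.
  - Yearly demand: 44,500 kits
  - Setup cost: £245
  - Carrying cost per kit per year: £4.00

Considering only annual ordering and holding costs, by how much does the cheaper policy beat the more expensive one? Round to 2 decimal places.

£560.90

Annual cost at Q: ordering D·S/Q plus holding Q·H/2.
TC(1,388) = (44,500/1,388)×245 + (1,388/2)×4 = £10,630.83
TC(3,459) = (44,500/3,459)×245 + (3,459/2)×4 = £10,069.92
Cheaper: Q = 3,459.  Difference = £560.90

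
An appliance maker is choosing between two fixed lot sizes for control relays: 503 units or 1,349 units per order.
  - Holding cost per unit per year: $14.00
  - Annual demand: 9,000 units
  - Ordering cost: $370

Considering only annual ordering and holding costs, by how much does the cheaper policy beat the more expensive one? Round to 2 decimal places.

$1,770.22

Annual cost at Q: ordering D·S/Q plus holding Q·H/2.
TC(503) = (9,000/503)×370 + (503/2)×14 = $10,141.28
TC(1,349) = (9,000/1,349)×370 + (1,349/2)×14 = $11,911.50
|ΔTC| = |$10,141.28 − $11,911.50| = $1,770.22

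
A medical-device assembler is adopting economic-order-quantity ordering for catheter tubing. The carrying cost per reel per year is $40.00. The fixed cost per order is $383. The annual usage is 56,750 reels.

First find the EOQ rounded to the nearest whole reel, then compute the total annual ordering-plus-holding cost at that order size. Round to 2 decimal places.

2DS/H = 2·56,750·383/40 = 1,086,762.50
EOQ = √1,086,762.50 ≈ 1,042.48 → Q = 1,042 reels
Ordering: D/Q × S = 56,750/1,042 × $383 = $20,859.17
Holding:  Q/2 × H = 1,042/2 × $40 = $20,840.00
Total = $20,859.17 + $20,840.00 = $41,699.17

$41,699.17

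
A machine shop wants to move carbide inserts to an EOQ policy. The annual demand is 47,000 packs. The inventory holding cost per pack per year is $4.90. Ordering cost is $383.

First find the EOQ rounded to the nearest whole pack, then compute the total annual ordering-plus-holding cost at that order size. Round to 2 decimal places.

Q* = √(2·D·S / H) = √(2·47,000·383 / 4.9) = √7,347,346.9 ≈ 2,710.60 → Q = 2,711 packs
Orders/yr = 47,000/2,711 = 17.337; ordering cost = 17.337 × $383 = $6,639.99
Average inventory = 2,711/2 = 1355.5; holding cost = 1355.5 × $4.9 = $6,641.95
Total = $6,639.99 + $6,641.95 = $13,281.94

$13,281.94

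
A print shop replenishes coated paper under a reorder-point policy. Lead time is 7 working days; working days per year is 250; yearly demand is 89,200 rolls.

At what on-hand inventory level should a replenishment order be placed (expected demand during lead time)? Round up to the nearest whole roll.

2,498 rolls

Daily demand d = 89,200 / 250 = 356.800 rolls/day
Demand during lead time = 356.800 × 7 = 2,497.60
Reorder point = 2,497.60 → round up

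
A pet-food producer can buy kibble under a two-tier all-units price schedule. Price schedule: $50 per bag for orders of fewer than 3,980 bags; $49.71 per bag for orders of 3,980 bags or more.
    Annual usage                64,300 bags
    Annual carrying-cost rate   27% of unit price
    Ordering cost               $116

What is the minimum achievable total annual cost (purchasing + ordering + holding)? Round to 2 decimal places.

H₁ = 27%×$50 = $13.5000;  H₂ = 27%×$49.71 = $13.4217
EOQ₁ = √(2×64,300×116/13.5000) = 1,051.19  (< 3,980, feasible at tier 1)
EOQ₂ = √(2×64,300×116/13.4217) = 1,054.26  (< 3,980 → use Q = 3,980 at tier-2 price)
TC(tier 1 (EOQ₁), Q≈1,051.2) = $3,229,191.11
TC(tier 2, Q≈3,980.0) = $3,224,936.25
Minimum at tier 2: $3,224,936.25

$3,224,936.25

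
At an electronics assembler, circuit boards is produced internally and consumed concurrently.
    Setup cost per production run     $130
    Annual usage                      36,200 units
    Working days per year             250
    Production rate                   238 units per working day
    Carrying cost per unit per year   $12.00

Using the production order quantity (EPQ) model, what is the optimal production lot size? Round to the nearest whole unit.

Daily demand d = 36,200/250 = 144.800; p = 238; 1 − d/p = 0.39160
EPQ = √(2DS / (H(1 − d/p)))
    = √(2 × 36,200 × 130 / (12 × 0.39160)) ≈ 1,415.24

1,415 units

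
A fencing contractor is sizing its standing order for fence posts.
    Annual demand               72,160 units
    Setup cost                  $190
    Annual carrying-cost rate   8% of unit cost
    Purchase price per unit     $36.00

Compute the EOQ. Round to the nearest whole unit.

Carrying cost H = $36 × 8% = $2.8800/unit/yr
Q* = √(2·D·S / H) = √(2·72,160·190 / 2.88) = √9,521,111.1 ≈ 3,085.63

3,086 units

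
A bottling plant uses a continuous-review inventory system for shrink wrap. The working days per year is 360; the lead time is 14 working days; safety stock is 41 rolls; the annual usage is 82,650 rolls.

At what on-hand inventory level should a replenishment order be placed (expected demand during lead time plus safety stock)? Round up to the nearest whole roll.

3,256 rolls

Daily demand d = 82,650 / 360 = 229.583 rolls/day
Demand during lead time = 229.583 × 14 = 3,214.17
Reorder point = 3,214.17 + 41 = 3,255.17 → round up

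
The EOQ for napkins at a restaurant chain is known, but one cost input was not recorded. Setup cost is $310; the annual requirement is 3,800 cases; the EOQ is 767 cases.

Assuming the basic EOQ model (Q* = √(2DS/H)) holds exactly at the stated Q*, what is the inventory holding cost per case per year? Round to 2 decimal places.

$4.00

EOQ relation: Q² = 2DS/H, so rearrange for the unknown.
H = 2DS / Q² = 2 × 3,800 × 310 / 767² = 4.0048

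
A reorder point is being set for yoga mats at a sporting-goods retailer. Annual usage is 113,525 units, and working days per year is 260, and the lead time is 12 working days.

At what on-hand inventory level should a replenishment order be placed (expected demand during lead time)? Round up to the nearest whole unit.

5,240 units

Daily demand d = 113,525 / 260 = 436.635 units/day
Demand during lead time = 436.635 × 12 = 5,239.62
Reorder point = 5,239.62 → round up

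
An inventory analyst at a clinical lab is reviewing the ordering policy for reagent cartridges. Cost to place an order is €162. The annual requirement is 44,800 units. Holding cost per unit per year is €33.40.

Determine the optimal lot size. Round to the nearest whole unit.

2DS/H = 2·44,800·162/33.4 = 434,586.83
EOQ = √434,586.83 ≈ 659.23

659 units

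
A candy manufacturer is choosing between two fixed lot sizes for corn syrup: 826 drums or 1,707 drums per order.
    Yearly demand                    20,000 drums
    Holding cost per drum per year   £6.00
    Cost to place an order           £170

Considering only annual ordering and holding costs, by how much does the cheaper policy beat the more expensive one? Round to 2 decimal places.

For each Q, cost = (D/Q)·S + (Q/2)·H.
TC(826) = (20,000/826)×170 + (826/2)×6 = £6,594.22
TC(1,707) = (20,000/1,707)×170 + (1,707/2)×6 = £7,112.80
Lots of 826 are cheaper by £518.58.

£518.58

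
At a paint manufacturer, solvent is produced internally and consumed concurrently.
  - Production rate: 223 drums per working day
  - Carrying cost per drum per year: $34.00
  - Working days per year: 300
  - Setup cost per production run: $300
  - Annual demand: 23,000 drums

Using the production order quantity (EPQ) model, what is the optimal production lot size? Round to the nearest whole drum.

d = 23,000/300 = 76.6667 drums/day;  effective holding cost H(1 − d/p) = 34·(1 − 76.6667/223) = 22.31091
Q* = √(2DS / H_eff) = √(2·23,000·300 / 22.31091) ≈ 786.47

786 drums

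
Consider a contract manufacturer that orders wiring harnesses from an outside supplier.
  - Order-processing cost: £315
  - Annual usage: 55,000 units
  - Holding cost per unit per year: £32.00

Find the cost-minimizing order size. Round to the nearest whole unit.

Optimal lot size Q* = (2 × 55,000 × £315 / £32)^½ ≈ 1,040.58

1,041 units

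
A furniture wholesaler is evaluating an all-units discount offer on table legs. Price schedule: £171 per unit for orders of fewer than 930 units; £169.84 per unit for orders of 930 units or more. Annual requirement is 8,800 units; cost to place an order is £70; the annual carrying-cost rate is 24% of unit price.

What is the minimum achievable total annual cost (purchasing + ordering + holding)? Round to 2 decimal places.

H₁ = 24%×£171 = £41.0400;  H₂ = 24%×£169.84 = £40.7616
EOQ₁ = √(2×8,800×70/41.0400) = 173.26  (< 930, feasible at tier 1)
EOQ₂ = √(2×8,800×70/40.7616) = 173.85  (< 930 → use Q = 930 at tier-2 price)
TC(tier 1 (EOQ₁), Q≈173.3) = £1,511,910.65
TC(tier 2, Q≈930.0) = £1,514,208.51
Minimum at tier 1 (EOQ₁): £1,511,910.65

£1,511,910.65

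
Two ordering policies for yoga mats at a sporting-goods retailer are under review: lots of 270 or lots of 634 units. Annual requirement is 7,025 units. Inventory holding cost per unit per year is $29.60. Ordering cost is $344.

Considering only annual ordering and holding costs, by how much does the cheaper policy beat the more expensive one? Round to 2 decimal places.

Annual cost at Q: ordering D·S/Q plus holding Q·H/2.
TC(270) = (7,025/270)×344 + (270/2)×29.6 = $12,946.37
TC(634) = (7,025/634)×344 + (634/2)×29.6 = $13,194.87
Lots of 270 are cheaper by $248.50.

$248.50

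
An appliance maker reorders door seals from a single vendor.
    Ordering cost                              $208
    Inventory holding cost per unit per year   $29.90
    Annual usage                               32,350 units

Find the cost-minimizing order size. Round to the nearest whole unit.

Q* = √(2·D·S / H) = √(2·32,350·208 / 29.9) = √450,087.0 ≈ 670.89

671 units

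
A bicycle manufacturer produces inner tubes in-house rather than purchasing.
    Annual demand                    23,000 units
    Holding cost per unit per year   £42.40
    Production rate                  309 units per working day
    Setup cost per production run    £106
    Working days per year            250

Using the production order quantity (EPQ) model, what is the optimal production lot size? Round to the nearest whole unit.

405 units

d = 23,000/250 = 92.0000 units/day;  effective holding cost H(1 − d/p) = 42.4·(1 − 92.0000/309) = 29.77605
Q* = √(2DS / H_eff) = √(2·23,000·106 / 29.77605) ≈ 404.67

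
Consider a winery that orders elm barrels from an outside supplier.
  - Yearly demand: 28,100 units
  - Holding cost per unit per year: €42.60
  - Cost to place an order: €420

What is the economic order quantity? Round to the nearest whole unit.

744 units

EOQ = √(2DS/H) = √(2 × 28,100 × 420 / 42.6)
    = √(554,084.51) ≈ 744.37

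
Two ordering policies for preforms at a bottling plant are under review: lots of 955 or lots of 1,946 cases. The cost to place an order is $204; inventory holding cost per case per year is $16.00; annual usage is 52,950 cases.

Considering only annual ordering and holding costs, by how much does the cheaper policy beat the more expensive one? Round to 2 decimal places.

$2,167.99

Annual cost at Q: ordering D·S/Q plus holding Q·H/2.
TC(955) = (52,950/955)×204 + (955/2)×16 = $18,950.79
TC(1,946) = (52,950/1,946)×204 + (1,946/2)×16 = $21,118.77
Lots of 955 are cheaper by $2,167.99.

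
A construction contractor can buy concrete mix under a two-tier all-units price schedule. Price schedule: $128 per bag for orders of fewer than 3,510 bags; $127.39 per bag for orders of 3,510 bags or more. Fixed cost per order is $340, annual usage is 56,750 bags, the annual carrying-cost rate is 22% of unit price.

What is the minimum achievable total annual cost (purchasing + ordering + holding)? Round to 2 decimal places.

$7,284,064.93

H₁ = 22%×$128 = $28.1600;  H₂ = 22%×$127.39 = $28.0258
EOQ₁ = √(2×56,750×340/28.1600) = 1,170.63  (< 3,510, feasible at tier 1)
EOQ₂ = √(2×56,750×340/28.0258) = 1,173.43  (< 3,510 → use Q = 3,510 at tier-2 price)
TC(tier 1 (EOQ₁), Q≈1,170.6) = $7,296,965.05
TC(tier 2, Q≈3,510.0) = $7,284,064.93
Minimum at tier 2: $7,284,064.93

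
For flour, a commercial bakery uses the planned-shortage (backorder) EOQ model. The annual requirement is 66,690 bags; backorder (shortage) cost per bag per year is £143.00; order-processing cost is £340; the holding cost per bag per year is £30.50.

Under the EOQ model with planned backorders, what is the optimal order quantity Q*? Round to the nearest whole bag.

Q* = √(2DS/H) · √((H + b)/b)
   = √(2 × 66,690 × 340 / 30.5) · √((30.5 + 143) / 143)
   = 1,219.368 × 1.1015 ≈ 1,343.13

1,343 bags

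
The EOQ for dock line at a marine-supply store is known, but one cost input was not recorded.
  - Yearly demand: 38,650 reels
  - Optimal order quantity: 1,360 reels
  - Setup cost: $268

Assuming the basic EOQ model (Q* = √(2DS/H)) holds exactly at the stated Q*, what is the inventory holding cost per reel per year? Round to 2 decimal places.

Since Q* = (2DS/H)^½, squaring gives Q*²·H = 2DS.
H = 2DS / Q² = 2 × 38,650 × 268 / 1,360² = 11.2005

$11.20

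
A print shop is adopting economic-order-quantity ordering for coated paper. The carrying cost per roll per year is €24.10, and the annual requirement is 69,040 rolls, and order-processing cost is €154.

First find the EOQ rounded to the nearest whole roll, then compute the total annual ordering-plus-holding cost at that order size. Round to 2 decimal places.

Optimal lot size Q* = (2 × 69,040 × €154 / €24.1)^½ ≈ 939.33 → Q = 939 rolls
Ordering: D/Q × S = 69,040/939 × €154 = €11,322.85
Holding:  Q/2 × H = 939/2 × €24.1 = €11,314.95
Total = €11,322.85 + €11,314.95 = €22,637.80

€22,637.80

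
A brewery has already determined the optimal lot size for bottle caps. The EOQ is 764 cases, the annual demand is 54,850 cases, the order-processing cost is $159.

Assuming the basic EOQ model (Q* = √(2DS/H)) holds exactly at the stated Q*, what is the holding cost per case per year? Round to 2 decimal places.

EOQ relation: Q² = 2DS/H, so rearrange for the unknown.
H = 2DS / Q² = 2 × 54,850 × 159 / 764² = 29.8825

$29.88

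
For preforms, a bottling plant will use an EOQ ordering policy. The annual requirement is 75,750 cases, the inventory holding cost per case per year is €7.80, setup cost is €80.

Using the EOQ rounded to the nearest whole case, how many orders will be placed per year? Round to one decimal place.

60.7 orders per year

2DS/H = 2·75,750·80/7.8 = 1,553,846.15
EOQ = √1,553,846.15 ≈ 1,246.53 → Q = 1,247
N = D/Q = 75,750/1,247 ≈ 60.746 orders/yr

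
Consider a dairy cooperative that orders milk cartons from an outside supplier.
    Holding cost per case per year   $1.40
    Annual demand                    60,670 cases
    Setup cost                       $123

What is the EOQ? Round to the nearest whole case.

3,265 cases

Q* = √(2·D·S / H) = √(2·60,670·123 / 1.4) = √10,660,585.7 ≈ 3,265.06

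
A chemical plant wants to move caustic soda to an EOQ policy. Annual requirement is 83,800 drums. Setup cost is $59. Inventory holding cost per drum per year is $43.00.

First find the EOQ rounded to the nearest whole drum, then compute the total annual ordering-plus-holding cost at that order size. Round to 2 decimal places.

$20,620.42

Optimal lot size Q* = (2 × 83,800 × $59 / $43)^½ ≈ 479.54 → Q = 480 drums
Orders/yr = 83,800/480 = 174.583; ordering cost = 174.583 × $59 = $10,300.42
Average inventory = 480/2 = 240; holding cost = 240 × $43 = $10,320.00
Total = $10,300.42 + $10,320.00 = $20,620.42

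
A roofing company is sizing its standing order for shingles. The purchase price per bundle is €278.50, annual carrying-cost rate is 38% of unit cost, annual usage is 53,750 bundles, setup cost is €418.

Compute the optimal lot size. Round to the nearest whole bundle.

652 bundles

H = i·C = 0.38 × €278.5 = €105.8300 per bundle-year
Q* = √(2·D·S / H) = √(2·53,750·418 / 105.83) = √424,596.1 ≈ 651.61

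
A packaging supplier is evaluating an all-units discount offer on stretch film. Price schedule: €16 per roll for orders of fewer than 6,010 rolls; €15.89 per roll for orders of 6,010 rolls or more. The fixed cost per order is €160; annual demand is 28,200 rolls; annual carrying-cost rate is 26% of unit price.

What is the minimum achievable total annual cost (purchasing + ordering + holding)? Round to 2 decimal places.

H₁ = 26%×€16 = €4.1600;  H₂ = 26%×€15.89 = €4.1314
EOQ₁ = √(2×28,200×160/4.1600) = 1,472.83  (< 6,010, feasible at tier 1)
EOQ₂ = √(2×28,200×160/4.1314) = 1,477.92  (< 6,010 → use Q = 6,010 at tier-2 price)
TC(tier 1 (EOQ₁), Q≈1,472.8) = €457,326.98
TC(tier 2, Q≈6,010.0) = €461,263.61
Minimum at tier 1 (EOQ₁): €457,326.98

€457,326.98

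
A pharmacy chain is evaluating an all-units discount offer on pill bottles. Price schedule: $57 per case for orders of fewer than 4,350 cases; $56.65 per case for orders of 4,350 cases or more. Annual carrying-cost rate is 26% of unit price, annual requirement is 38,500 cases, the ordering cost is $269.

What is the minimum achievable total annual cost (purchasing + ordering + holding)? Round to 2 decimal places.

H₁ = 26%×$57 = $14.8200;  H₂ = 26%×$56.65 = $14.7290
EOQ₁ = √(2×38,500×269/14.8200) = 1,182.22  (< 4,350, feasible at tier 1)
EOQ₂ = √(2×38,500×269/14.7290) = 1,185.86  (< 4,350 → use Q = 4,350 at tier-2 price)
TC(tier 1 (EOQ₁), Q≈1,182.2) = $2,212,020.46
TC(tier 2, Q≈4,350.0) = $2,215,441.38
Minimum at tier 1 (EOQ₁): $2,212,020.46

$2,212,020.46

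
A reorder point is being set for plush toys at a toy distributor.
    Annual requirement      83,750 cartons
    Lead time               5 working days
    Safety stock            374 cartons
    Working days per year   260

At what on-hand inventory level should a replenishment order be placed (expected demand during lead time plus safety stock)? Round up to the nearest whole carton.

Daily demand d = 83,750 / 260 = 322.115 cartons/day
Demand during lead time = 322.115 × 5 = 1,610.58
Reorder point = 1,610.58 + 374 = 1,984.58 → round up

1,985 cartons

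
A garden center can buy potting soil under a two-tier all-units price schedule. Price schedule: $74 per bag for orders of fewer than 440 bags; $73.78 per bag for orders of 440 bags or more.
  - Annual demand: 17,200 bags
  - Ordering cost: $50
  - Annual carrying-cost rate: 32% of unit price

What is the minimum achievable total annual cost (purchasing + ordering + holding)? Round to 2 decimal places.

H₁ = 32%×$74 = $23.6800;  H₂ = 32%×$73.78 = $23.6096
EOQ₁ = √(2×17,200×50/23.6800) = 269.51  (< 440, feasible at tier 1)
EOQ₂ = √(2×17,200×50/23.6096) = 269.91  (< 440 → use Q = 440 at tier-2 price)
TC(tier 1 (EOQ₁), Q≈269.5) = $1,279,181.97
TC(tier 2, Q≈440.0) = $1,276,164.66
Minimum at tier 2: $1,276,164.66

$1,276,164.66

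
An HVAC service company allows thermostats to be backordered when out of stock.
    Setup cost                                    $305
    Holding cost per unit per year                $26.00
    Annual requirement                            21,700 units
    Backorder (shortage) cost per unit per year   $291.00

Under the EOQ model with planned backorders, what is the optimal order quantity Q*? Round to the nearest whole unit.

Basic EOQ = √(2·21,700·305/26) = 713.523
Backorder adjustment √((H+b)/b) = √((26+291)/291) = 1.0437
Q* = 713.523 × 1.0437 ≈ 744.72

745 units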